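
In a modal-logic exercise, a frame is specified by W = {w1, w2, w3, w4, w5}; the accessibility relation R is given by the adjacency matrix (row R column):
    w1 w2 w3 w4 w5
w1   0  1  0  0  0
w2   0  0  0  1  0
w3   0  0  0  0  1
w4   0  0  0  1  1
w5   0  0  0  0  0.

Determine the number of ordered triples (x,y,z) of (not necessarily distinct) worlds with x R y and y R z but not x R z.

Enumerating: (w1,w2,w4), (w2,w4,w5).

2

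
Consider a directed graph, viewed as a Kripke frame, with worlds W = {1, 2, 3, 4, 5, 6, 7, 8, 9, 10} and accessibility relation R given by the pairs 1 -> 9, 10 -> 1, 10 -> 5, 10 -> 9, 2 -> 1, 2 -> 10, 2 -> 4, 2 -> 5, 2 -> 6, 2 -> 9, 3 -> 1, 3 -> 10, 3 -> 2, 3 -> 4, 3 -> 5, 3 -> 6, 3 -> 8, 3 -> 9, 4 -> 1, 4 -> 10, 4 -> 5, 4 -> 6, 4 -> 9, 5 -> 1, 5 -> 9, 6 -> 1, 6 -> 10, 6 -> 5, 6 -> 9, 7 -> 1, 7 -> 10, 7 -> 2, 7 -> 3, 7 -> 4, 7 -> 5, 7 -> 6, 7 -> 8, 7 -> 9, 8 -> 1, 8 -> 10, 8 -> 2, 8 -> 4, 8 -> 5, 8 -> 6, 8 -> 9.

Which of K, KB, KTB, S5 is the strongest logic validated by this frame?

K

Symmetric (axiom B): no — 1 R 9 but not 9 R 1.
Reflexive (axiom T): no — 1 is not related to itself.
Euclidean (axiom 5): no — 10 R 1 and 10 R 5, but not 1 R 5.
So F validates K; KB would additionally require R to be symmetric. The strongest is K.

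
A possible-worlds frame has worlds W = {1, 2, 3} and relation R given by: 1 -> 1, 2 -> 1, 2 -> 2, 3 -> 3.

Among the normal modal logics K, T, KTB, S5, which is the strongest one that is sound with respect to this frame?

T

Reflexive (axiom T): yes — every world is R-related to itself.
Symmetric (axiom B): no — 2 R 1 but not 1 R 2.
Euclidean (axiom 5): no — 2 R 1 and 2 R 2, but not 1 R 2.
So F validates K, T; KTB would additionally require R to be symmetric. The strongest is T.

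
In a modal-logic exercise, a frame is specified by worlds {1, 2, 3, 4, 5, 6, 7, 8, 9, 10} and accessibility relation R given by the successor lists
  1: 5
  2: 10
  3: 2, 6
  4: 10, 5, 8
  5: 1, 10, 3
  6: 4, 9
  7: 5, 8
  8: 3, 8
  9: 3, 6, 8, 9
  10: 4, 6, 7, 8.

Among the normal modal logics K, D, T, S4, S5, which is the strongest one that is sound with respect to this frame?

Serial (axiom D): yes — every world has a successor (e.g. 1 R 5).
Reflexive (axiom T): no — 1 is not related to itself.
Transitive (axiom 4): no — 1 R 5 and 5 R 10, but not 1 R 10.
Euclidean (axiom 5): no — 10 R 4 and 10 R 6, but not 4 R 6.
So F validates K, D; T would additionally require R to be reflexive. The strongest is D.

D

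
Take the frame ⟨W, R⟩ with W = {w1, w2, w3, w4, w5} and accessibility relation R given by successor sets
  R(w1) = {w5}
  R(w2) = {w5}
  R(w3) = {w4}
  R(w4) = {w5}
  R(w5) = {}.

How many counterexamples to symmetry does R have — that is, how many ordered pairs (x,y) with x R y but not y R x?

4

Enumerating: (w1,w5), (w2,w5), (w3,w4), (w4,w5).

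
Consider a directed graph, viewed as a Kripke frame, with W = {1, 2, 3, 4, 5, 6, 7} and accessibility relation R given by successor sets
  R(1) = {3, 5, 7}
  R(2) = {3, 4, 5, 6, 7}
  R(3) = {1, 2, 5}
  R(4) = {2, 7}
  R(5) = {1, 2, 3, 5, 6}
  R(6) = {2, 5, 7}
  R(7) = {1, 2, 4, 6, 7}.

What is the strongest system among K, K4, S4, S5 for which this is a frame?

Transitive (axiom 4): no — 1 R 3 and 3 R 2, but not 1 R 2.
Reflexive (axiom T): no — 1 is not related to itself.
Euclidean (axiom 5): no — 1 R 3 and 1 R 7, but not 3 R 7.
So F validates K; K4 would additionally require R to be transitive. The strongest is K.

K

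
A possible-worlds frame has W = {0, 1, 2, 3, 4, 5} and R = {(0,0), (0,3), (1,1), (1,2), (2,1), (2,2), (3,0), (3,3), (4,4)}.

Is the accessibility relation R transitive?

Transitive: yes — every two-step R-path is closed by a direct edge.

Yes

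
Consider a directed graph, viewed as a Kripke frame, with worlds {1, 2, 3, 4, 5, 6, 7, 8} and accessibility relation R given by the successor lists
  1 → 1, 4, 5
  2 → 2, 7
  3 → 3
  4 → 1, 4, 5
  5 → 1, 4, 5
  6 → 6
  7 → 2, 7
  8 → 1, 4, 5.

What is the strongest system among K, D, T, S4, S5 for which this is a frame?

Serial (axiom D): yes — every world has a successor (e.g. 1 R 1).
Reflexive (axiom T): no — 8 is not related to itself.
Transitive (axiom 4): yes — every two-step R-path is closed by a direct edge.
Euclidean (axiom 5): yes — any two successors of a common world are R-related.
So F validates K, D; T would additionally require R to be reflexive. The strongest is D.

D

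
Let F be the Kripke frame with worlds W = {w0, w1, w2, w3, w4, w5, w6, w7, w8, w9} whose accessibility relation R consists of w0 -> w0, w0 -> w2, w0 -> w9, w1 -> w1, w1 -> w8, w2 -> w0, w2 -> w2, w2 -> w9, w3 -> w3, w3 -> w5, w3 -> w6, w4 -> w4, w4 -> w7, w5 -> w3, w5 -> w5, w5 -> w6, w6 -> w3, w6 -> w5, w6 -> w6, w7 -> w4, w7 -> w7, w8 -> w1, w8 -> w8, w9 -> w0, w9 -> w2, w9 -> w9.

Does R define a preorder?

Reflexive: yes — every world is R-related to itself.
Transitive: yes — every two-step R-path is closed by a direct edge.
So R is a preorder.

Yes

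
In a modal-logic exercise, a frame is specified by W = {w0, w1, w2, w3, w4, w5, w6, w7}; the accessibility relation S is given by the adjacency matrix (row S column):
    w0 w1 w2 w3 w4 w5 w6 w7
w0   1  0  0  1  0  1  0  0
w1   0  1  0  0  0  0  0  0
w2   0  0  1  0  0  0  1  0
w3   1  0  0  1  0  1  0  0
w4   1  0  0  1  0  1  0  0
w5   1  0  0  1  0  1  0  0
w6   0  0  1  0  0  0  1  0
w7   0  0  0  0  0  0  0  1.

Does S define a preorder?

Reflexive: no — w4 is not related to itself.
Transitive: yes — every two-step S-path is closed by a direct edge.
So S is not a preorder.

No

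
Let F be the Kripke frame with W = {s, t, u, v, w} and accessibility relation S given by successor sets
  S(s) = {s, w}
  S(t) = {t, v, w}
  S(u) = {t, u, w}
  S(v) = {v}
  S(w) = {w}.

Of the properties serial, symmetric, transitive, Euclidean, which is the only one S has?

serial

Serial: yes — every world has a successor (e.g. s S s).
Symmetric: no — s S w but not w S s.
Transitive: no — u S t and t S v, but not u S v.
Euclidean: no — t S v and t S w, but not v S w.
Only serial holds.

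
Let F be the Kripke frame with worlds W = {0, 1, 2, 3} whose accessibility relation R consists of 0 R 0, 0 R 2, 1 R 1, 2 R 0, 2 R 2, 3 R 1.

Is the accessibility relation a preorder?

Reflexive: no — 3 is not related to itself.
Transitive: yes — every two-step R-path is closed by a direct edge.
So R is not a preorder.

No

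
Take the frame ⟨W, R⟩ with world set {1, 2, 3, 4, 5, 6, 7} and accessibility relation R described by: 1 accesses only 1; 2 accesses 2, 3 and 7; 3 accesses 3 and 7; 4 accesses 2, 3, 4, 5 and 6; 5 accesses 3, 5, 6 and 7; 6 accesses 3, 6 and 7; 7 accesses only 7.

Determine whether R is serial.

Serial: yes — every world has a successor (e.g. 1 R 1).

Yes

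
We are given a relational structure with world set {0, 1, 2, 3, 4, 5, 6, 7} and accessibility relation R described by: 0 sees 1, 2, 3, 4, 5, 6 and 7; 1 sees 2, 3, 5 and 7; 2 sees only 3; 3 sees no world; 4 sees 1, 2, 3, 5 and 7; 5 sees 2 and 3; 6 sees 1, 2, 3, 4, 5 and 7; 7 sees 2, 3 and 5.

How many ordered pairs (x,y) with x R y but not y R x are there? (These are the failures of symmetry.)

28

Enumerating: (0,1), (0,2), (0,3), (0,4), (0,5), (0,6), (0,7), (1,2), (1,3), (1,5), (1,7), (2,3), … and 16 more.
Total: 28.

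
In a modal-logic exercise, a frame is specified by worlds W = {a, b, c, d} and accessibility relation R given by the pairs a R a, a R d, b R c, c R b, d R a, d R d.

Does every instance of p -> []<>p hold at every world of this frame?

The schema B characterises exactly the symmetric frames.
Symmetric: yes — every pair in R has its reverse in R.

Yes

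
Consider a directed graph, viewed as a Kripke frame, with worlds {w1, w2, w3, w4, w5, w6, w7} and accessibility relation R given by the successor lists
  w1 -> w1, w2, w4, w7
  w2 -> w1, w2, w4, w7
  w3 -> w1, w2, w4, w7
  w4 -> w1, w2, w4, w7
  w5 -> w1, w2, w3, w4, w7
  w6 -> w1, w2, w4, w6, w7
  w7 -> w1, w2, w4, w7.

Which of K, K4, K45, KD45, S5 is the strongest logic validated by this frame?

Transitive (axiom 4): yes — every two-step R-path is closed by a direct edge.
Euclidean (axiom 5): no — w5 R w1 and w5 R w3, but not w1 R w3.
Serial (axiom D): yes — every world has a successor (e.g. w1 R w1).
Reflexive (axiom T): no — w3 is not related to itself.
So F validates K, K4; K45 would additionally require R to be Euclidean. The strongest is K4.

K4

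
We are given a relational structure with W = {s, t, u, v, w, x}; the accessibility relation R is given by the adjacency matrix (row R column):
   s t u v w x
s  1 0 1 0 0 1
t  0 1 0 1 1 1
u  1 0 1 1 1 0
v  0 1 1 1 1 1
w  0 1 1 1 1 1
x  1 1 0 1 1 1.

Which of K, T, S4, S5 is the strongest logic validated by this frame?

Reflexive (axiom T): yes — every world is R-related to itself.
Transitive (axiom 4): no — s R u and u R v, but not s R v.
Euclidean (axiom 5): no — s R u and s R x, but not u R x.
So F validates K, T; S4 would additionally require R to be transitive. The strongest is T.

T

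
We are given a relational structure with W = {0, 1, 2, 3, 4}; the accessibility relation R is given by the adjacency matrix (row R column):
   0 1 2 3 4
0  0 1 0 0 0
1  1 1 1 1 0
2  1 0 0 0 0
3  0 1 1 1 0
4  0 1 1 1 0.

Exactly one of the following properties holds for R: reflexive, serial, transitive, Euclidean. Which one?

serial

Reflexive: no — 0 is not related to itself.
Serial: yes — every world has a successor (e.g. 0 R 1).
Transitive: no — 0 R 1 and 1 R 2, but not 0 R 2.
Euclidean: no — 1 R 0 and 1 R 2, but not 0 R 2.
Only serial holds.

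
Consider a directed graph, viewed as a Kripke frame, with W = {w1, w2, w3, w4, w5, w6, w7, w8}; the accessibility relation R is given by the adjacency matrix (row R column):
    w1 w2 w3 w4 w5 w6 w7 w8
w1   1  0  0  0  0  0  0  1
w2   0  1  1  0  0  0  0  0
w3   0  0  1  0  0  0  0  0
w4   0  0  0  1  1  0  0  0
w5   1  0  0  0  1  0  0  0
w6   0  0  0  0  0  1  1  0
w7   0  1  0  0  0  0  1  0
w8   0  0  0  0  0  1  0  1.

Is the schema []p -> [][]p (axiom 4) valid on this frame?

No

By correspondence theory, 4 is valid on a frame iff R is transitive.
Transitive: no — w1 R w8 and w8 R w6, but not w1 R w6.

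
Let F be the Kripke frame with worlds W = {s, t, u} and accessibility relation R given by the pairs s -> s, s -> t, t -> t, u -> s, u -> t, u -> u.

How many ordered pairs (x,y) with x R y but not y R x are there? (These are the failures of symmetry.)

Enumerating: (s,t), (u,s), (u,t).

3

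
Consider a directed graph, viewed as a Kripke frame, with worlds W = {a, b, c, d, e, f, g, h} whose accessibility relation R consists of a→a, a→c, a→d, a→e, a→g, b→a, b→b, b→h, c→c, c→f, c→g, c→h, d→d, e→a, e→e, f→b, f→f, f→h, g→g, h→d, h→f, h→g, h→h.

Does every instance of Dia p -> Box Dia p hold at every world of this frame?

No

The schema 5 characterises exactly the Euclidean frames.
Euclidean: no — a R c and a R d, but not c R d.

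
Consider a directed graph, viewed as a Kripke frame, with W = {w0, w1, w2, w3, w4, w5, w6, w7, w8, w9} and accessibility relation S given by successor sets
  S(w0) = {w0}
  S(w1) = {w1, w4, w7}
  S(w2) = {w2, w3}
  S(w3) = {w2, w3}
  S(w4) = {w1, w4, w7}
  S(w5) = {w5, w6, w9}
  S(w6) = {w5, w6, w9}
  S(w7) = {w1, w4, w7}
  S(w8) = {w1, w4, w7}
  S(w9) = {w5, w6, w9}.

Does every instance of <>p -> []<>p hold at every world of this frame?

By correspondence theory, 5 is valid on a frame iff S is Euclidean.
Euclidean: yes — any two successors of a common world are S-related.

Yes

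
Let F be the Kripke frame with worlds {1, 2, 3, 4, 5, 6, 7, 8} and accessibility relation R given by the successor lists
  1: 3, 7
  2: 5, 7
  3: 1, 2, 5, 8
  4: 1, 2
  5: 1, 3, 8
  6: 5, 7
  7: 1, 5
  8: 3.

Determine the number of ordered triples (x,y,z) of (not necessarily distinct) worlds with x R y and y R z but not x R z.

Enumerating: (1,3,1), (1,3,2), (1,3,5), (1,3,8), (1,7,1), (1,7,5), (2,5,1), (2,5,3), (2,5,8), (2,7,1), (3,1,3), (3,1,7), … and 22 more.
Total: 34.

34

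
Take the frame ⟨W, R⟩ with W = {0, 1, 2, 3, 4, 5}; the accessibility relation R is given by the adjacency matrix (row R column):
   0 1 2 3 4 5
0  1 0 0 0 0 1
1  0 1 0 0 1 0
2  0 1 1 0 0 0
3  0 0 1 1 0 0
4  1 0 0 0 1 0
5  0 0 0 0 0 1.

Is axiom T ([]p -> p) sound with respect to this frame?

Yes

By correspondence theory, T is valid on a frame iff R is reflexive.
Reflexive: yes — every world is R-related to itself.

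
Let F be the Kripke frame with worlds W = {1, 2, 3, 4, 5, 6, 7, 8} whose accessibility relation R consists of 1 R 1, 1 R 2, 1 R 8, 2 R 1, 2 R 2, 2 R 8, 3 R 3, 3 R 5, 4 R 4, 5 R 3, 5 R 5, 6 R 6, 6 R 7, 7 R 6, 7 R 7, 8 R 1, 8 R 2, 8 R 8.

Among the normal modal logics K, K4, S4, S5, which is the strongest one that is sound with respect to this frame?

Transitive (axiom 4): yes — every two-step R-path is closed by a direct edge.
Reflexive (axiom T): yes — every world is R-related to itself.
Euclidean (axiom 5): yes — any two successors of a common world are R-related.
So F validates K, K4, S4, S5. The strongest is S5.

S5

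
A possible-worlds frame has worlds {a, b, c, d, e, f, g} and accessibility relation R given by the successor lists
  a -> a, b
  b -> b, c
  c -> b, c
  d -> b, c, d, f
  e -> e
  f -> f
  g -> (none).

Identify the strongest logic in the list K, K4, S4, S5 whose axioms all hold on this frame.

K

Transitive (axiom 4): no — a R b and b R c, but not a R c.
Reflexive (axiom T): no — g is not related to itself.
Euclidean (axiom 5): no — d R b and d R f, but not b R f.
So F validates K; K4 would additionally require R to be transitive. The strongest is K.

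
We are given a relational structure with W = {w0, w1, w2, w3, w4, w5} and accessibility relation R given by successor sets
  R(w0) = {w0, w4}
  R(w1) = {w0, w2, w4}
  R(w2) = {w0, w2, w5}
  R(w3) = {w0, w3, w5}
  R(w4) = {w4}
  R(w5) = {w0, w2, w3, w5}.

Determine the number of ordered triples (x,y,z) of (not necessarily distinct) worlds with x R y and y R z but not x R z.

Enumerating: (w1,w2,w5), (w2,w0,w4), (w2,w5,w3), (w3,w0,w4), (w3,w5,w2), (w5,w0,w4).

6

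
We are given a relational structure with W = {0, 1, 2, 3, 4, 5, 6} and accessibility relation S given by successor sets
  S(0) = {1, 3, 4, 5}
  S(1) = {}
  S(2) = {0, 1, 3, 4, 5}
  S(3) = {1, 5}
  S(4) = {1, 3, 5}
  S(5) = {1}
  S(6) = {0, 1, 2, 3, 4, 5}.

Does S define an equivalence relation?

Reflexive: no — 0 is not related to itself.
Symmetric: no — 0 S 1 but not 1 S 0.
Transitive: yes — every two-step S-path is closed by a direct edge.
So S is not an equivalence relation.

No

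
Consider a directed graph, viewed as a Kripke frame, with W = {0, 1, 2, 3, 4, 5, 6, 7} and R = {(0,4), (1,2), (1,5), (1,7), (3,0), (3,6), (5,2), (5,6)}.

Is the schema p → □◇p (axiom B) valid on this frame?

No

By correspondence theory, B is valid on a frame iff R is symmetric.
Symmetric: no — 0 R 4 but not 4 R 0.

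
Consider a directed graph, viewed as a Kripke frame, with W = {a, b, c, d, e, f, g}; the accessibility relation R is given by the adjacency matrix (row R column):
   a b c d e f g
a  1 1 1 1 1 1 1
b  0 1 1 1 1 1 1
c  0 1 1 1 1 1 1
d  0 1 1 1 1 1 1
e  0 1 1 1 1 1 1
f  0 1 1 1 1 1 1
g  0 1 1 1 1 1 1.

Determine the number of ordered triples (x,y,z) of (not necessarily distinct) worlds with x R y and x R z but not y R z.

Enumerating: (a,b,a), (a,c,a), (a,d,a), (a,e,a), (a,f,a), (a,g,a).

6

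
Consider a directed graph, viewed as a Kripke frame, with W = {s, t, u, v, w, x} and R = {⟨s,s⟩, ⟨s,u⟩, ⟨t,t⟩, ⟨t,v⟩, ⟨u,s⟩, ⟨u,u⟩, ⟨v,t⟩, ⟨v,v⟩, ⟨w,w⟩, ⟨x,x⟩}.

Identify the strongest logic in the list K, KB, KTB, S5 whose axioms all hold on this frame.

Symmetric (axiom B): yes — every pair in R has its reverse in R.
Reflexive (axiom T): yes — every world is R-related to itself.
Euclidean (axiom 5): yes — any two successors of a common world are R-related.
So F validates K, KB, KTB, S5. The strongest is S5.

S5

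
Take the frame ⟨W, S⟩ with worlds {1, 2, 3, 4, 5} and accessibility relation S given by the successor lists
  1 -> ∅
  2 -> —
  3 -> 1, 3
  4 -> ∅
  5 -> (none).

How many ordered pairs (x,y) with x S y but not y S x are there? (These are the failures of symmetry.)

1

Enumerating: (3,1).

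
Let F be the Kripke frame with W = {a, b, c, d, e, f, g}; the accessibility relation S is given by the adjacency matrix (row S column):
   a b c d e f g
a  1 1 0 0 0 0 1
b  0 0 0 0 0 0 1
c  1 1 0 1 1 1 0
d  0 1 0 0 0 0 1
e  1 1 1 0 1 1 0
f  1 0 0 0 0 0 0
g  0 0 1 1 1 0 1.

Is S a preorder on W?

Reflexive: no — b is not related to itself.
Transitive: no — a S g and g S c, but not a S c.
So S is not a preorder.

No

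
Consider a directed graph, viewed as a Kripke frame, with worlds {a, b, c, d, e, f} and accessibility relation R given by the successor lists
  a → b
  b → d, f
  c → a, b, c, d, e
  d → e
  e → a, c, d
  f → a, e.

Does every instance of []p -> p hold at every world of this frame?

No

By correspondence theory, T is valid on a frame iff R is reflexive.
Reflexive: no — a is not related to itself.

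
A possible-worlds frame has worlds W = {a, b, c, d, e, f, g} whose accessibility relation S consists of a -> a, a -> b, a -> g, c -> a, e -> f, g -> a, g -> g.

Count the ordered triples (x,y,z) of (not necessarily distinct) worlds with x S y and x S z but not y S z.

5

Enumerating: (a,b,a), (a,b,b), (a,b,g), (a,g,b), (e,f,f).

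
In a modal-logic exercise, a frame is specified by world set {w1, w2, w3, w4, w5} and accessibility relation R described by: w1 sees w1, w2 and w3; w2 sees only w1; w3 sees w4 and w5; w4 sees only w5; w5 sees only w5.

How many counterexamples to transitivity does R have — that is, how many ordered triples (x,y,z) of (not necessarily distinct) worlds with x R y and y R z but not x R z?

4

Enumerating: (w1,w3,w4), (w1,w3,w5), (w2,w1,w2), (w2,w1,w3).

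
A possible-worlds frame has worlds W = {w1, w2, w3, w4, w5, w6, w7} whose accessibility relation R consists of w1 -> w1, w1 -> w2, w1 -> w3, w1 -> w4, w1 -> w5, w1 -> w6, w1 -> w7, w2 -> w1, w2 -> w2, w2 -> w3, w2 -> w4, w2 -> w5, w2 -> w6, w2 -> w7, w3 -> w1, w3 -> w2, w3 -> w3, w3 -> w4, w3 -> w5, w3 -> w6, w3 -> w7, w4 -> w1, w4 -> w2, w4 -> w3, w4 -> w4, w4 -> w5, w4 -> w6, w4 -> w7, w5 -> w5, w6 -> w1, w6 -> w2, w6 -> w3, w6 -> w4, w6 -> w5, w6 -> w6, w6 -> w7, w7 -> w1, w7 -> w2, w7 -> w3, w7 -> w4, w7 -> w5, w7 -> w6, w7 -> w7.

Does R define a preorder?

Reflexive: yes — every world is R-related to itself.
Transitive: yes — every two-step R-path is closed by a direct edge.
So R is a preorder.

Yes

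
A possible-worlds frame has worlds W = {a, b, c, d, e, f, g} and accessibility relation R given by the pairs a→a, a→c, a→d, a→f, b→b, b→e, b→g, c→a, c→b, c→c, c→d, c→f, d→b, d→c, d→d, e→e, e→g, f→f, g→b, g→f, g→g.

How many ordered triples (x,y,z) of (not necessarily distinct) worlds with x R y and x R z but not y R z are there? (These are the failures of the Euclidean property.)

Enumerating: (a,d,a), (a,d,f), (a,f,a), (a,f,c), (a,f,d), (b,e,b), (b,g,e), (c,a,b), (c,b,a), (c,b,c), (c,b,d), (c,b,f), … and 12 more.
Total: 24.

24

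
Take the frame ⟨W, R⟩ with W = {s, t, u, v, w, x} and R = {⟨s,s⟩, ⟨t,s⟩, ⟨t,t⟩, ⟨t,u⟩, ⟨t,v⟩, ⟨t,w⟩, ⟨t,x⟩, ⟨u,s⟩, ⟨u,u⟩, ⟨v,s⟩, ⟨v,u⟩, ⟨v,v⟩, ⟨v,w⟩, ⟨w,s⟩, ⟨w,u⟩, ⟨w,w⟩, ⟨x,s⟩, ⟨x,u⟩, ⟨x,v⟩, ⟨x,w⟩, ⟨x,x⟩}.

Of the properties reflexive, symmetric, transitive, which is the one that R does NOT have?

symmetric

Reflexive: yes — every world is R-related to itself.
Symmetric: no — t R s but not s R t.
Transitive: yes — every two-step R-path is closed by a direct edge.
Only symmetric fails.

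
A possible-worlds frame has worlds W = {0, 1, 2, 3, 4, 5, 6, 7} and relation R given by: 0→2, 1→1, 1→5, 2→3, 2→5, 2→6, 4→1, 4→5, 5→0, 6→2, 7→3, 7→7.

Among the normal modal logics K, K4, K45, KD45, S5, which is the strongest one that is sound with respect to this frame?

Transitive (axiom 4): no — 0 R 2 and 2 R 3, but not 0 R 3.
Euclidean (axiom 5): no — 2 R 3 and 2 R 5, but not 3 R 5.
Serial (axiom D): no — 3 has no R-successor.
Reflexive (axiom T): no — 0 is not related to itself.
So F validates K; K4 would additionally require R to be transitive. The strongest is K.

K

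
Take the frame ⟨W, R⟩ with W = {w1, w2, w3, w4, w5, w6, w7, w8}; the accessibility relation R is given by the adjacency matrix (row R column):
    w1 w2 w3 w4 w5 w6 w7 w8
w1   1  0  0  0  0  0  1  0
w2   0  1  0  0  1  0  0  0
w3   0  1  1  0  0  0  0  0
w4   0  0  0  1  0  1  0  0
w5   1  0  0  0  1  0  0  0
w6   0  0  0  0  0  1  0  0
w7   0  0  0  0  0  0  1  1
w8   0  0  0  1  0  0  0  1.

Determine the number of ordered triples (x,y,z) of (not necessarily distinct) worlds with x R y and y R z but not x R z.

Enumerating: (w1,w7,w8), (w2,w5,w1), (w3,w2,w5), (w5,w1,w7), (w7,w8,w4), (w8,w4,w6).

6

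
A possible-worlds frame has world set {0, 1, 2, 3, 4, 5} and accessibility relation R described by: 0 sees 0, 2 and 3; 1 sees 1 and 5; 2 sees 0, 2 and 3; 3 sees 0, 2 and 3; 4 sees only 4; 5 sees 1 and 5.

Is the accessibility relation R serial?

Serial: yes — every world has a successor (e.g. 0 R 0).

Yes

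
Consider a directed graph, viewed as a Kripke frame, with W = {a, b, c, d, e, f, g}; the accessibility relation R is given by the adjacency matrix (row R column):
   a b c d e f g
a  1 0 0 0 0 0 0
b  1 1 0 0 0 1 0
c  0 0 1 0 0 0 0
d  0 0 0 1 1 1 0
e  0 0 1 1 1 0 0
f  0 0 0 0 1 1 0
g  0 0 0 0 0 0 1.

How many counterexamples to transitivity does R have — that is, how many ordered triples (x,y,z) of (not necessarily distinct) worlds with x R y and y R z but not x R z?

Enumerating: (b,f,e), (d,e,c), (e,d,f), (f,e,c), (f,e,d).

5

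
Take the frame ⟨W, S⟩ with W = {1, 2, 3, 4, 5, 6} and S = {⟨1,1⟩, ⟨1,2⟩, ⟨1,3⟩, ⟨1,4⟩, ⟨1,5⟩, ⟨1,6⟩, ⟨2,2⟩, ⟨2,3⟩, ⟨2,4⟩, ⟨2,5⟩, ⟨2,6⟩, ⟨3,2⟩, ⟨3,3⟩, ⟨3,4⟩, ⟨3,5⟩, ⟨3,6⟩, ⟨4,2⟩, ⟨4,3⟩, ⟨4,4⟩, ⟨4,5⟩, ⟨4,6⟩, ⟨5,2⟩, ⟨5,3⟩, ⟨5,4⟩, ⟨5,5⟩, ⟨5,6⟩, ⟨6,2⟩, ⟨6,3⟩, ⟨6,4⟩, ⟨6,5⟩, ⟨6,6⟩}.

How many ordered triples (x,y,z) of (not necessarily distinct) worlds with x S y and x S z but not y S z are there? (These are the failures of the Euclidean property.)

5

Enumerating: (1,2,1), (1,3,1), (1,4,1), (1,5,1), (1,6,1).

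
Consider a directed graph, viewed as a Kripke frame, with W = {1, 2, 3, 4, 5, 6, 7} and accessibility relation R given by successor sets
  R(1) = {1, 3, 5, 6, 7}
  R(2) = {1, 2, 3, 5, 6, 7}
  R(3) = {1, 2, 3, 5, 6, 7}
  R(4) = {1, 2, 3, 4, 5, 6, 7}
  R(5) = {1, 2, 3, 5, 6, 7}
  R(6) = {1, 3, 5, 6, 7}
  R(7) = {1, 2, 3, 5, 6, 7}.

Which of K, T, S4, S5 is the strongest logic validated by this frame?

Reflexive (axiom T): yes — every world is R-related to itself.
Transitive (axiom 4): no — 1 R 3 and 3 R 2, but not 1 R 2.
Euclidean (axiom 5): no — 3 R 1 and 3 R 2, but not 1 R 2.
So F validates K, T; S4 would additionally require R to be transitive. The strongest is T.

T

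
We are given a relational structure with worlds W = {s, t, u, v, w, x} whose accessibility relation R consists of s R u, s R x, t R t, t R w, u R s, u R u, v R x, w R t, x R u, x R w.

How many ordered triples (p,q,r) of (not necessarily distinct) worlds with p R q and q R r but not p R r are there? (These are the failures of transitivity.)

8

Enumerating: (s,u,s), (s,x,w), (u,s,x), (v,x,u), (v,x,w), (w,t,w), (x,u,s), (x,w,t).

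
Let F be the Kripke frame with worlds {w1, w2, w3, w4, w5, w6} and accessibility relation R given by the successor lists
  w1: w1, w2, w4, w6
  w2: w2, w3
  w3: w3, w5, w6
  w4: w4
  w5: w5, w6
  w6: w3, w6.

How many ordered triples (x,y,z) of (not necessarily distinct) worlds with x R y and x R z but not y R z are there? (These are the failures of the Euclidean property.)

Enumerating: (w1,w2,w1), (w1,w2,w4), (w1,w2,w6), (w1,w4,w1), (w1,w4,w2), (w1,w4,w6), (w1,w6,w1), (w1,w6,w2), (w1,w6,w4), (w2,w3,w2), (w3,w5,w3), (w3,w6,w5), (w5,w6,w5).

13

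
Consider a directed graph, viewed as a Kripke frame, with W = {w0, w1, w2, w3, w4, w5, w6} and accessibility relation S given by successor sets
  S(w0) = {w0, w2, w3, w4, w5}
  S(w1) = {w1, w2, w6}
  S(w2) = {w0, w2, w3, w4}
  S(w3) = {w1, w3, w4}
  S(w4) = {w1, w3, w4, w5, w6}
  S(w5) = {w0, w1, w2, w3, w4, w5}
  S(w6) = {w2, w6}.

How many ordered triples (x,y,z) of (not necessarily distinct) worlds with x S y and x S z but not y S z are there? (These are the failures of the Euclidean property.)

Enumerating: (w0,w2,w5), (w0,w3,w0), (w0,w3,w2), (w0,w3,w5), (w0,w4,w0), (w0,w4,w2), (w1,w2,w1), (w1,w2,w6), (w1,w6,w1), (w2,w3,w0), (w2,w3,w2), (w2,w4,w0), … and 26 more.
Total: 38.

38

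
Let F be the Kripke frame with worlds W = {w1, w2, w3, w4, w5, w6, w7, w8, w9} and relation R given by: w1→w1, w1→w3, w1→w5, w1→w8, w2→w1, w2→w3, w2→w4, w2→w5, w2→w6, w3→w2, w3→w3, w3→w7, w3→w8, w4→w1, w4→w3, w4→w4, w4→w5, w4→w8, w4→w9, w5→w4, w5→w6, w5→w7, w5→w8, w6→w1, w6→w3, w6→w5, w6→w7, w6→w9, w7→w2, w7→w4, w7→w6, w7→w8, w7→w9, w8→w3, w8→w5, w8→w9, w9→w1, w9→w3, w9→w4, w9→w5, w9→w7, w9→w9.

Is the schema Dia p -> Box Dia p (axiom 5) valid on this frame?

Axiom 5 corresponds to the accessibility relation being Euclidean.
Euclidean: no — w1 R w3 and w1 R w5, but not w3 R w5.

No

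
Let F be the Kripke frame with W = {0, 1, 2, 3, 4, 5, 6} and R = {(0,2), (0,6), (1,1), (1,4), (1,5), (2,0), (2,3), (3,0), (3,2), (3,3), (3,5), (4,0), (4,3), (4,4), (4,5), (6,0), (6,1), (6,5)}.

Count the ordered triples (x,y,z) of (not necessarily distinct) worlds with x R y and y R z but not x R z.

18

Enumerating: (0,2,0), (0,2,3), (0,6,0), (0,6,1), (0,6,5), (1,4,0), (1,4,3), (2,0,2), (2,0,6), (2,3,2), (2,3,5), (3,0,6), (4,0,2), (4,0,6), (4,3,2), (6,0,2), (6,0,6), (6,1,4).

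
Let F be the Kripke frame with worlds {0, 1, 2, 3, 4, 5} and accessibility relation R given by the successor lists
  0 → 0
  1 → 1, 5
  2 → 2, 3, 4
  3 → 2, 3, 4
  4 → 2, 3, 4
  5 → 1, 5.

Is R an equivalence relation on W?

Reflexive: yes — every world is R-related to itself.
Symmetric: yes — every pair in R has its reverse in R.
Transitive: yes — every two-step R-path is closed by a direct edge.
So R is an equivalence relation.

Yes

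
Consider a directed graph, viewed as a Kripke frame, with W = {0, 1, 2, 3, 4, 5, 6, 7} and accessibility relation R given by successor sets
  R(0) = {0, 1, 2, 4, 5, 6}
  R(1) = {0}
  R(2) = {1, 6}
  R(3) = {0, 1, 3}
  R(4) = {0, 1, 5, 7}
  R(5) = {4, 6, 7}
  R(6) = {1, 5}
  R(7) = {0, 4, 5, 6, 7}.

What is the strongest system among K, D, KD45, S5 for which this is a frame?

D

Serial (axiom D): yes — every world has a successor (e.g. 0 R 0).
Euclidean (axiom 5): no — 0 R 1 and 0 R 2, but not 1 R 2.
Transitive (axiom 4): no — 0 R 4 and 4 R 7, but not 0 R 7.
Reflexive (axiom T): no — 1 is not related to itself.
So F validates K, D; KD45 would additionally require R to be Euclidean and transitive. The strongest is D.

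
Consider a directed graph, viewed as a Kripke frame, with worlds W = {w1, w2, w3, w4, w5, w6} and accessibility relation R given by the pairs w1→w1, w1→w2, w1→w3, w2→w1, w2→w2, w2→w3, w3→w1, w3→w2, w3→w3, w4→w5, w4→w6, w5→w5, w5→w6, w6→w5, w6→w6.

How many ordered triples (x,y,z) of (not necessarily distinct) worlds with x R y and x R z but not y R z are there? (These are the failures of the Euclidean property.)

R is Euclidean; there are no such tuples.

0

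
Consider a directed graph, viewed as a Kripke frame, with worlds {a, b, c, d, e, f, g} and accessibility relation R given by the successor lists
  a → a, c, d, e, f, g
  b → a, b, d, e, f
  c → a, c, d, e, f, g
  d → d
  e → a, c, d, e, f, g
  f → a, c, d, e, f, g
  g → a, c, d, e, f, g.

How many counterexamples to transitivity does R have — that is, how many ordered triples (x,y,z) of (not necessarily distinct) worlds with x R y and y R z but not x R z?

6

Enumerating: (b,a,c), (b,a,g), (b,e,c), (b,e,g), (b,f,c), (b,f,g).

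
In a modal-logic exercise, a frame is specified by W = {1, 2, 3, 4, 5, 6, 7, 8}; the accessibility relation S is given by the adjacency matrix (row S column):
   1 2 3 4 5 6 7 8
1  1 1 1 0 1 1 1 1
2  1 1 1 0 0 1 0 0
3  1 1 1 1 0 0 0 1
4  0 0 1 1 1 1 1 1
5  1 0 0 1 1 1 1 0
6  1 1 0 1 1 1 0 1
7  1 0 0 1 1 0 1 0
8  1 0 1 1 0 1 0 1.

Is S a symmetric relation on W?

Symmetric: yes — every pair in S has its reverse in S.

Yes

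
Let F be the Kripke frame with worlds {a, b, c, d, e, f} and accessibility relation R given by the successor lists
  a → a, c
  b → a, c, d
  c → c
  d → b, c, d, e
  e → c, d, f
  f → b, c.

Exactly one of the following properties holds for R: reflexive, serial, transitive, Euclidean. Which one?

serial

Reflexive: no — b is not related to itself.
Serial: yes — every world has a successor (e.g. a R a).
Transitive: no — b R d and d R e, but not b R e.
Euclidean: no — b R a and b R d, but not a R d.
Only serial holds.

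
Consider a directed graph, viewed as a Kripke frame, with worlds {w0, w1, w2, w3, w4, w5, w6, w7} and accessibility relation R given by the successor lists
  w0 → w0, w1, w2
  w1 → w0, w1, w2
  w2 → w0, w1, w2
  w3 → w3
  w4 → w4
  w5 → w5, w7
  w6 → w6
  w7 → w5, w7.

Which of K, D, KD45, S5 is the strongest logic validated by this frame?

S5

Serial (axiom D): yes — every world has a successor (e.g. w0 R w0).
Euclidean (axiom 5): yes — any two successors of a common world are R-related.
Transitive (axiom 4): yes — every two-step R-path is closed by a direct edge.
Reflexive (axiom T): yes — every world is R-related to itself.
So F validates K, D, KD45, S5. The strongest is S5.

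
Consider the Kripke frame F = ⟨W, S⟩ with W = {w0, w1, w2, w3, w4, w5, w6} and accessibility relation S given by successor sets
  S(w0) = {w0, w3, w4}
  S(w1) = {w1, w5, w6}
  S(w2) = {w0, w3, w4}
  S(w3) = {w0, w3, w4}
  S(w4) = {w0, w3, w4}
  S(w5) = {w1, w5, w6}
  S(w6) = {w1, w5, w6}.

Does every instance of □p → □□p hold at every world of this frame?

By correspondence theory, 4 is valid on a frame iff S is transitive.
Transitive: yes — every two-step S-path is closed by a direct edge.

Yes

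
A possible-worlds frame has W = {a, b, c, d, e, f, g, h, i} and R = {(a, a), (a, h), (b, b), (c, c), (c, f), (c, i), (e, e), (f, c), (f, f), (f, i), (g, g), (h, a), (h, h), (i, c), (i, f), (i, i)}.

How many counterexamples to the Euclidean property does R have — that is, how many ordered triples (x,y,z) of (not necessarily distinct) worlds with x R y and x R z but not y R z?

0

R is Euclidean; there are no such tuples.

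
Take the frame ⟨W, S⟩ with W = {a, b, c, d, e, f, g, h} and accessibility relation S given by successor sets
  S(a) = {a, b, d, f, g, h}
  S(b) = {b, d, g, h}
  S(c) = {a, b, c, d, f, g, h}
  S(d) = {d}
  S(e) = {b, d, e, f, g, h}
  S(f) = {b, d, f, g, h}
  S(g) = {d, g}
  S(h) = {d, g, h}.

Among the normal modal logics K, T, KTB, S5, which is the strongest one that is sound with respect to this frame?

T

Reflexive (axiom T): yes — every world is S-related to itself.
Symmetric (axiom B): no — a S b but not b S a.
Euclidean (axiom 5): no — a S b and a S f, but not b S f.
So F validates K, T; KTB would additionally require S to be symmetric. The strongest is T.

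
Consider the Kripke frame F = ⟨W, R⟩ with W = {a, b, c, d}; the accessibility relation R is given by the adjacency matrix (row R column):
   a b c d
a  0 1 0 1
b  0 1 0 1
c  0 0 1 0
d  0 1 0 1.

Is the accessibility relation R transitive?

Yes

Transitive: yes — every two-step R-path is closed by a direct edge.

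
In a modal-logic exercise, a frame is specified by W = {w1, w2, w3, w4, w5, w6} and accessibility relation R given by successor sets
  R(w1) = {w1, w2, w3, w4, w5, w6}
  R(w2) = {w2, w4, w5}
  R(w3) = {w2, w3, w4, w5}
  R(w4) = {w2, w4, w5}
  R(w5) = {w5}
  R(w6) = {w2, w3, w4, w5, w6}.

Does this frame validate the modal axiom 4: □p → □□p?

Axiom 4 corresponds to the accessibility relation being transitive.
Transitive: yes — every two-step R-path is closed by a direct edge.

Yes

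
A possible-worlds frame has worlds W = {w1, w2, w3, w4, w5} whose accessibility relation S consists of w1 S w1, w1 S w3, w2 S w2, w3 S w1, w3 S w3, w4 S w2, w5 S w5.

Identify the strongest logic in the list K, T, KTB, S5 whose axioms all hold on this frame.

Reflexive (axiom T): no — w4 is not related to itself.
Symmetric (axiom B): no — w4 S w2 but not w2 S w4.
Euclidean (axiom 5): yes — any two successors of a common world are S-related.
So F validates K; T would additionally require S to be reflexive. The strongest is K.

K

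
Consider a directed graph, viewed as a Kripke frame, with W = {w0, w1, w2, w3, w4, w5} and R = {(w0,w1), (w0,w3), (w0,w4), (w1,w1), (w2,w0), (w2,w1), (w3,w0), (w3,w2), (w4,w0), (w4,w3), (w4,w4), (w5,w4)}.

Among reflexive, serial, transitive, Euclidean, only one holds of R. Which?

Reflexive: no — w0 is not related to itself.
Serial: yes — every world has a successor (e.g. w0 R w1).
Transitive: no — w0 R w3 and w3 R w2, but not w0 R w2.
Euclidean: no — w0 R w1 and w0 R w3, but not w1 R w3.
Only serial holds.

serial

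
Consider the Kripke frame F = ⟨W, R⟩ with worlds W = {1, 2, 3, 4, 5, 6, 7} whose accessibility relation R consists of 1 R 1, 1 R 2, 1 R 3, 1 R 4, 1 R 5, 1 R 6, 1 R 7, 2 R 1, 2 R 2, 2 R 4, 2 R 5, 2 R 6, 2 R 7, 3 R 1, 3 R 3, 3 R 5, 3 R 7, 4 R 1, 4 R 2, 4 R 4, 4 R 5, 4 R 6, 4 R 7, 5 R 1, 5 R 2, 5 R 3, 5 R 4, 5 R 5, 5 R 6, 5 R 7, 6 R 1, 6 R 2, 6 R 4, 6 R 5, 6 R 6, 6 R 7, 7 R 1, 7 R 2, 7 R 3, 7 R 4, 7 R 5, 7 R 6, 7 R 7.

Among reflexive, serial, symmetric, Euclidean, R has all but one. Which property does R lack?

Reflexive: yes — every world is R-related to itself.
Serial: yes — every world has a successor (e.g. 1 R 1).
Symmetric: yes — every pair in R has its reverse in R.
Euclidean: no — 1 R 2 and 1 R 3, but not 2 R 3.
Only Euclidean fails.

Euclidean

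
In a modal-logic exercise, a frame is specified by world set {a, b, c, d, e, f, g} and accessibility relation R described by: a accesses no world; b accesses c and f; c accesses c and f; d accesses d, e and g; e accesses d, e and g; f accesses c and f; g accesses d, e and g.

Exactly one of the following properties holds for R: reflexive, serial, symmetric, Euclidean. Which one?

Euclidean

Reflexive: no — a is not related to itself.
Serial: no — a has no R-successor.
Symmetric: no — b R c but not c R b.
Euclidean: yes — any two successors of a common world are R-related.
Only Euclidean holds.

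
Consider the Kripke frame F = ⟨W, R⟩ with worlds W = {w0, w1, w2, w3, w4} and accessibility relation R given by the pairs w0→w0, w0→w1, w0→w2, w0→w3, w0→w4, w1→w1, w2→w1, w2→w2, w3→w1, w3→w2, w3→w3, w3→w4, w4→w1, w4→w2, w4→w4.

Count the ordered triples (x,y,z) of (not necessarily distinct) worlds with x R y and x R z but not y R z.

Enumerating: (w0,w1,w0), (w0,w1,w2), (w0,w1,w3), (w0,w1,w4), (w0,w2,w0), (w0,w2,w3), (w0,w2,w4), (w0,w3,w0), (w0,w4,w0), (w0,w4,w3), (w2,w1,w2), (w3,w1,w2), … and 8 more.
Total: 20.

20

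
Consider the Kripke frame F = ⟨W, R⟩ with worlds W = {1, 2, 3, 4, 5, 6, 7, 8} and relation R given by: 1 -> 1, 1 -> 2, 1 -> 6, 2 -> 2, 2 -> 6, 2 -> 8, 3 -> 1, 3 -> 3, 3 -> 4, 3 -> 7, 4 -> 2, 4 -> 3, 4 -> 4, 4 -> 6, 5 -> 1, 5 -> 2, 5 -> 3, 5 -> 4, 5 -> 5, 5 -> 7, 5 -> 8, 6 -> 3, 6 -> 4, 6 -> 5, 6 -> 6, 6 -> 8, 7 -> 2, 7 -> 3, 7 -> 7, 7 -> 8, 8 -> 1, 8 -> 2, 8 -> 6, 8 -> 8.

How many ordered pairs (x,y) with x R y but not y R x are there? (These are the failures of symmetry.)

16

Enumerating: (1,2), (1,6), (2,6), (3,1), (4,2), (5,1), (5,2), (5,3), (5,4), (5,7), (5,8), (6,3), (6,5), (7,2), (7,8), (8,1).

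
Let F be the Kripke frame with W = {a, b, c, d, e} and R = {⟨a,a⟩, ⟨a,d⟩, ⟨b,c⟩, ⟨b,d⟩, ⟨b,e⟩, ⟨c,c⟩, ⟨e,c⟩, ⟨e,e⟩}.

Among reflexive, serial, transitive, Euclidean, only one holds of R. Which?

Reflexive: no — b is not related to itself.
Serial: no — d has no R-successor.
Transitive: yes — every two-step R-path is closed by a direct edge.
Euclidean: no — b R c and b R d, but not c R d.
Only transitive holds.

transitive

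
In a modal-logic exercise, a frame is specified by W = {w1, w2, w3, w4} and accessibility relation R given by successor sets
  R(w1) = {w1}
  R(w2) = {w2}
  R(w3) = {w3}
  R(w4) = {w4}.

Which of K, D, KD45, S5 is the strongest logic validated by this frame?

Serial (axiom D): yes — every world has a successor (e.g. w1 R w1).
Euclidean (axiom 5): yes — any two successors of a common world are R-related.
Transitive (axiom 4): yes — every two-step R-path is closed by a direct edge.
Reflexive (axiom T): yes — every world is R-related to itself.
So F validates K, D, KD45, S5. The strongest is S5.

S5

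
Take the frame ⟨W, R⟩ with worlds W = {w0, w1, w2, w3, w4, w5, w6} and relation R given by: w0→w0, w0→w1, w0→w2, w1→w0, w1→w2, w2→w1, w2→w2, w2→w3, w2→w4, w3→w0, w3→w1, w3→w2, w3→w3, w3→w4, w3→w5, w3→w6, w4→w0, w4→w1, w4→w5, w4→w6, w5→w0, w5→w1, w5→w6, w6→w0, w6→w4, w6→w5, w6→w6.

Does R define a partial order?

Reflexive: no — w1 is not related to itself.
Transitive: no — w0 R w2 and w2 R w3, but not w0 R w3.
Antisymmetric: no — w0 R w1 and w1 R w0 with w0 ≠ w1.
So R is not a partial order.

No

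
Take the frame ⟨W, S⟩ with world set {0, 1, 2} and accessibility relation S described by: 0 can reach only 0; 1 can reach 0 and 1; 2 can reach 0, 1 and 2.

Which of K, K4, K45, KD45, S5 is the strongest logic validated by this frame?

K4

Transitive (axiom 4): yes — every two-step S-path is closed by a direct edge.
Euclidean (axiom 5): no — 2 S 0 and 2 S 1, but not 0 S 1.
Serial (axiom D): yes — every world has a successor (e.g. 0 S 0).
Reflexive (axiom T): yes — every world is S-related to itself.
So F validates K, K4; K45 would additionally require S to be Euclidean. The strongest is K4.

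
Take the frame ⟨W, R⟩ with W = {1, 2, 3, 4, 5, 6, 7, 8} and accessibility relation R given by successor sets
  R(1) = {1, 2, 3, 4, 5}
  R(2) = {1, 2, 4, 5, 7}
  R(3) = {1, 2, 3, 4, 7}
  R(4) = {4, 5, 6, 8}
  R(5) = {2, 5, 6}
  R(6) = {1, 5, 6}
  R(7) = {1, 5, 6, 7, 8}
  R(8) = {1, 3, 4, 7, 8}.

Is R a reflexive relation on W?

Yes

Reflexive: yes — every world is R-related to itself.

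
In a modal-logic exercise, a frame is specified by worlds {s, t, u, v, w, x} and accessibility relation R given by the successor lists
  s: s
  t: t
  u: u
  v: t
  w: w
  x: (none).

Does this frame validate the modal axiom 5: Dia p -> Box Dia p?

The schema 5 characterises exactly the Euclidean frames.
Euclidean: yes — any two successors of a common world are R-related.

Yes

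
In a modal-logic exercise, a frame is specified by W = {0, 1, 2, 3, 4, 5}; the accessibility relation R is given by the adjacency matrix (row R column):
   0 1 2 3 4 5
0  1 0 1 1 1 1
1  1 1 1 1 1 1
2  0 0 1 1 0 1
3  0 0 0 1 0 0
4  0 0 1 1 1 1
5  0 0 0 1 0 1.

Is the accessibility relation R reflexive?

Reflexive: yes — every world is R-related to itself.

Yes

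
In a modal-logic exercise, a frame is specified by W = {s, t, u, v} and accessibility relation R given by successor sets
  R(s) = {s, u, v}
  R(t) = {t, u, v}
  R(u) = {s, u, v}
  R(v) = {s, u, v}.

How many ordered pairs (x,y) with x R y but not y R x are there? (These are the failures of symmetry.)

Enumerating: (t,u), (t,v).

2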